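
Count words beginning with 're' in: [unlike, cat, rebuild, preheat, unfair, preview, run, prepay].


Checking each word for prefix 're':
  'unlike' -> no (count: 0)
  'cat' -> no (count: 0)
  'rebuild' -> YES, starts with 're' (count: 1)
  'preheat' -> no (count: 1)
  'unfair' -> no (count: 1)
  'preview' -> no (count: 1)
  'run' -> no (count: 1)
  'prepay' -> no (count: 1)
Total with prefix 're': 1

1


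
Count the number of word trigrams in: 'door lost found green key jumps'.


Word trigrams from [6] words:
  Trigram 1: (door lost found)
  Trigram 2: (lost found green)
  Trigram 3: (found green key)
  Trigram 4: (green key jumps)
Total word trigrams: 6 - 2 = 4

4


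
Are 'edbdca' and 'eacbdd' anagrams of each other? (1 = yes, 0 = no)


Sort characters of 'edbdca': 'abcdde'
Sort characters of 'eacbdd': 'abcdde'
Sorted forms match -> they ARE anagrams
Result: 1

1


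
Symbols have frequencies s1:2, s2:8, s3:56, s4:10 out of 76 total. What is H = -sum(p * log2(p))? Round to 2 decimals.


Computing entropy H = -sum(p_i * log2(p_i)):
  s1: p = 2/76 = 0.0263, -p*log2(p) = 0.1381
  s2: p = 8/76 = 0.1053, -p*log2(p) = 0.3419
  s3: p = 56/76 = 0.7368, -p*log2(p) = 0.3246
  s4: p = 10/76 = 0.1316, -p*log2(p) = 0.3850
H = sum of terms = 1.1896
Rounded to 2 decimals: 1.19

1.19


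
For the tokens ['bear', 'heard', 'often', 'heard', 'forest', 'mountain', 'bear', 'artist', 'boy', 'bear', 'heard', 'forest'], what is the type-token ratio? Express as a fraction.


Tokens: 12
Unique types: ('artist', 'bear', 'boy', 'forest', 'heard', 'mountain', 'often') = 7
TTR = 7/12
Already in lowest terms.

7/12


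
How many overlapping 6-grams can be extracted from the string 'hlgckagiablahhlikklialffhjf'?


String 'hlgckagiablahhlikklialffhjf' has length L = 27.
Number of overlapping n-grams = L - n + 1
Substituting: 27 - 6 + 1 = 22

22


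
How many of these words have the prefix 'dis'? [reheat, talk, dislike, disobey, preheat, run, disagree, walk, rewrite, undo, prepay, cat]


Checking each word for prefix 'dis':
  'reheat' -> no (count: 0)
  'talk' -> no (count: 0)
  'dislike' -> YES, starts with 'dis' (count: 1)
  'disobey' -> YES, starts with 'dis' (count: 2)
  'preheat' -> no (count: 2)
  'run' -> no (count: 2)
  'disagree' -> YES, starts with 'dis' (count: 3)
  'walk' -> no (count: 3)
  'rewrite' -> no (count: 3)
  'undo' -> no (count: 3)
  'prepay' -> no (count: 3)
  'cat' -> no (count: 3)
Total with prefix 'dis': 3

3


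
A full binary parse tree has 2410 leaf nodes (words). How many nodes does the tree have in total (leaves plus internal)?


Leaf nodes (terminals): 2410
Internal nodes = n - 1 = 2410 - 1 = 2409
Total = leaves + internal = 2410 + 2409 = 4819

4819


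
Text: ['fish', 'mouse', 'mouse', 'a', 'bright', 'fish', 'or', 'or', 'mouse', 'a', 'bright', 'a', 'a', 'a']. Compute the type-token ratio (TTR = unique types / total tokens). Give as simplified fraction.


Tokens: 14
Unique types: ('a', 'bright', 'fish', 'mouse', 'or') = 5
TTR = 5/14
Already in lowest terms.

5/14


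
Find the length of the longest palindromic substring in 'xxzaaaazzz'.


Scanning 'xxzaaaazzz' for palindromic substrings.
Substring at positions 2-7: 'zaaaaz'.
Check: reverse('zaaaaz') = 'zaaaaz' -> palindrome confirmed.
Neighbouring characters ('x' / 'z') break symmetry, so it cannot extend further.
No longer palindromic substring exists; longest length = 6

6


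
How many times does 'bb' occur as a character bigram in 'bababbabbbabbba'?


Scanning 'bababbabbbabbba' for bigram 'bb':
  Position 0: 'ba' -> no
  Position 1: 'ab' -> no
  Position 2: 'ba' -> no
  Position 3: 'ab' -> no
  Position 4: 'bb' -> MATCH
  Position 5: 'ba' -> no
  Position 6: 'ab' -> no
  Position 7: 'bb' -> MATCH
  Position 8: 'bb' -> MATCH
  Position 9: 'ba' -> no
  Position 10: 'ab' -> no
  Position 11: 'bb' -> MATCH
  Position 12: 'bb' -> MATCH
  Position 13: 'ba' -> no
Total matches: 5

5


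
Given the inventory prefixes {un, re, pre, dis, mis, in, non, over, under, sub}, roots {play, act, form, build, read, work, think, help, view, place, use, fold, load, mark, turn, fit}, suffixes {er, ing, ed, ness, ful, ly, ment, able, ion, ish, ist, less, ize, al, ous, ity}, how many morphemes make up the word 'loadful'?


Segmenting 'loadful' against the inventory:
  'load' -> root (morpheme 1)
  'ful' -> suffix (morpheme 2)
Total morphemes: 2

2


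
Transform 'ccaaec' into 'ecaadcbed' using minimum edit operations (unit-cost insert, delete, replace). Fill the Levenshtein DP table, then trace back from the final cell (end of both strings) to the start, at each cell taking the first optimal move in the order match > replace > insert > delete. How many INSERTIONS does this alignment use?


Edit distance = 5. Backtracking from cell (6, 9) with preference match > replace > insert > delete,
then listing the resulting alignment 'ccaaec' -> 'ecaadcbed' left to right:
  Step 1: replace c->e
  Step 2: keep 'c'
  Step 3: keep 'a'
  Step 4: keep 'a'
  Step 5: insert 'd' [insertion #1]
  Step 6: insert 'c' [insertion #2]
  Step 7: insert 'b' [insertion #3]
  Step 8: keep 'e'
  Step 9: replace c->d
Total insertions: 3

3


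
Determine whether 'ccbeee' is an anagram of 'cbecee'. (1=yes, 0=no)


Sort characters of 'ccbeee': 'bcceee'
Sort characters of 'cbecee': 'bcceee'
Sorted forms match -> they ARE anagrams
Result: 1

1


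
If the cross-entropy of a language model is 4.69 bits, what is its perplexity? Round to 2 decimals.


Perplexity formula: PP = 2^H
H = 4.69
PP = 2^4.69
Decompose: 2^4.69 = 2^4 * 2^0.69
2^4 = 16, 2^0.69 ~ 1.6132835
PP ~ 16 * 1.6132835 = 25.8125360
Rounded to 2 decimals: 25.81

25.81


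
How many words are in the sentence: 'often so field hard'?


Counting words by splitting on spaces:
  Word 1: 'often'
  Word 2: 'so'
  Word 3: 'field'
  Word 4: 'hard'
Total words: 4

4


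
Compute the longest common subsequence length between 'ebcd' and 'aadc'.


DP table for LCS of 'ebcd' and 'aadc':
       a  a  d  c
    0  0  0  0  0
  e 0  0  0  0  0
  b 0  0  0  0  0
  c 0  0  0  0  1
  d 0  0  0  1  1
LCS: 'c'
LCS length = 1

1


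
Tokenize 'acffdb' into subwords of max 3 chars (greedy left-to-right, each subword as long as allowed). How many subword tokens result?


'acffdb' has 6 characters.
Chunking with max size 3:
  Chunk 1: 'acf' (positions 0-2)
  Chunk 2: 'fdb' (positions 3-5)
Total chunks: ceil(6 / 3) = 2

2


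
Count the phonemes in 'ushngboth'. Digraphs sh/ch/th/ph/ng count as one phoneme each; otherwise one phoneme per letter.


Parsing 'ushngboth' greedily, digraphs first:
  'u' -> vowel phoneme (phonemes so far: 1)
  'sh' -> digraph (1 consonant phoneme) (phonemes so far: 2)
  'ng' -> digraph (1 consonant phoneme) (phonemes so far: 3)
  'b' -> consonant phoneme (phonemes so far: 4)
  'o' -> vowel phoneme (phonemes so far: 5)
  'th' -> digraph (1 consonant phoneme) (phonemes so far: 6)
Total phonemes: 6

6


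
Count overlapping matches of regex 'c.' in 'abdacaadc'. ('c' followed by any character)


Pattern: c. means 'c' followed by any character.
Scanning 'abdacaadc' position-by-position:
  Pos 0: window 'ab' -> no
  Pos 1: window 'bd' -> no
  Pos 2: window 'da' -> no
  Pos 3: window 'ac' -> no
  Pos 4: window 'ca' -> MATCH
  Pos 5: window 'aa' -> no
  Pos 6: window 'ad' -> no
  Pos 7: window 'dc' -> no
  Pos 8: window 'c' -> no
Total matches: 1

1


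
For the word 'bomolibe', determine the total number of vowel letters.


Scanning each character of 'bomolibe':
  Position 1: 'b' -> consonant (running count: 0)
  Position 2: 'o' -> vowel (running count: 1)
  Position 3: 'm' -> consonant (running count: 1)
  Position 4: 'o' -> vowel (running count: 2)
  Position 5: 'l' -> consonant (running count: 2)
  Position 6: 'i' -> vowel (running count: 3)
  Position 7: 'b' -> consonant (running count: 3)
  Position 8: 'e' -> vowel (running count: 4)
Total vowels: 4

4


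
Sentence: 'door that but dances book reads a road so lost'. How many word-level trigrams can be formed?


Word trigrams from [10] words:
  Trigram 1: (door that but)
  Trigram 2: (that but dances)
  Trigram 3: (but dances book)
  Trigram 4: (dances book reads)
  Trigram 5: (book reads a)
  Trigram 6: (reads a road)
  Trigram 7: (a road so)
  Trigram 8: (road so lost)
Total word trigrams: 10 - 2 = 8

8


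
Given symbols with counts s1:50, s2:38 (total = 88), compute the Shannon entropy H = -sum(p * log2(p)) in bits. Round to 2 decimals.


Computing entropy H = -sum(p_i * log2(p_i)):
  s1: p = 50/88 = 0.5682, -p*log2(p) = 0.4634
  s2: p = 38/88 = 0.4318, -p*log2(p) = 0.5231
H = sum of terms = 0.9865
Rounded to 2 decimals: 0.99

0.99


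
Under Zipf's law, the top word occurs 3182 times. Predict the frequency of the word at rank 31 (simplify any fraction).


Zipf's law: freq(rank) = f1 / rank
f1 = 3182, rank = 31
freq = 3182 / 31
GCD(3182, 31) = 1
Simplified: 3182/31

3182/31


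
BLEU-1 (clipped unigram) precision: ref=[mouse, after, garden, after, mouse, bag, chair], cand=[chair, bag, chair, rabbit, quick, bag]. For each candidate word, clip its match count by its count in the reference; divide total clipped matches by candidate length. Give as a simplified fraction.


Reference word counts: {'after': 2, 'bag': 1, 'chair': 1, 'garden': 1, 'mouse': 2}
Checking each candidate word (with clipping):
  'chair' -> in reference (ref count 1, used 1/1) -> match (matches: 1)
  'bag' -> in reference (ref count 1, used 1/1) -> match (matches: 2)
  'chair' -> ref count 1 already used up (1/1) -> clipped, no match (matches: 2)
  'rabbit' -> not in reference -> no match (matches: 2)
  'quick' -> not in reference -> no match (matches: 2)
  'bag' -> ref count 1 already used up (1/1) -> clipped, no match (matches: 2)
Clipped matches: 2, Candidate length: 6
Precision = 2/6 = 1/3

1/3


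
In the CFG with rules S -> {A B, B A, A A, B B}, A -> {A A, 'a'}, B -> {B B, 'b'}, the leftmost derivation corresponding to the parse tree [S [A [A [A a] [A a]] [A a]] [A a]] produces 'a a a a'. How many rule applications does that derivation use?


Every bracketed nonterminal node [X ...] in the tree is produced by exactly one rule application.
Reading the tree off as a leftmost derivation:
  Step 1: S  =>  A A   (applied S -> A A)
  Step 2: A A  =>  A A A   (applied A -> A A)
  Step 3: A A A  =>  A A A A   (applied A -> A A)
  Step 4: A A A A  =>  a A A A   (applied A -> a)
  Step 5: a A A A  =>  a a A A   (applied A -> a)
  Step 6: a a A A  =>  a a a A   (applied A -> a)
  Step 7: a a a A  =>  a a a a   (applied A -> a)
Final yield: a a a a
Total rewrite steps: 7

7


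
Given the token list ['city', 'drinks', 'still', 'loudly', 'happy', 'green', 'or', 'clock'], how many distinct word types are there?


Listing all tokens and tracking unique types:
  Token 1: 'city' -> NEW (unique so far: 1)
  Token 2: 'drinks' -> NEW (unique so far: 2)
  Token 3: 'still' -> NEW (unique so far: 3)
  Token 4: 'loudly' -> NEW (unique so far: 4)
  Token 5: 'happy' -> NEW (unique so far: 5)
  Token 6: 'green' -> NEW (unique so far: 6)
  Token 7: 'or' -> NEW (unique so far: 7)
  Token 8: 'clock' -> NEW (unique so far: 8)
Unique types: ('city', 'clock', 'drinks', 'green', 'happy', 'loudly', 'or', 'still')
Vocabulary size: 8

8


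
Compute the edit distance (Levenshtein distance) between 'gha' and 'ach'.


Building DP table for s1='gha' (len 3) and s2='ach' (len 3):
       a  c  h
    0  1  2  3
  g 1  1  2  3
  h 2  2  2  2
  a 3  2  3  3
Edit distance = dp[3][3] = 3

3


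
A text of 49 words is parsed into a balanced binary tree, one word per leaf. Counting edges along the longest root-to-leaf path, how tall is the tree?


In a balanced binary tree with n leaves the deepest leaf is ceil(log2(n)) edges below the root.
log2(49) = 5.6147
ceil(5.6147) = 6
height (edges) = 6

6


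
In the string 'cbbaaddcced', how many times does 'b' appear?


Scanning 'cbbaaddcced' for 'b':
  Position 1: 'b' -> MATCH (count: 1)
  Position 2: 'b' -> MATCH (count: 2)
Total occurrences of 'b': 2

2


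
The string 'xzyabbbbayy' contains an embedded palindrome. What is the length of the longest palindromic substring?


Scanning 'xzyabbbbayy' for palindromic substrings.
Substring at positions 2-9: 'yabbbbay'.
Check: reverse('yabbbbay') = 'yabbbbay' -> palindrome confirmed.
Neighbouring characters ('z' / 'y') break symmetry, so it cannot extend further.
No longer palindromic substring exists; longest length = 8

8


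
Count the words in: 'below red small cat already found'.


Counting words by splitting on spaces:
  Word 1: 'below'
  Word 2: 'red'
  Word 3: 'small'
  Word 4: 'cat'
  Word 5: 'already'
  Word 6: 'found'
Total words: 6

6


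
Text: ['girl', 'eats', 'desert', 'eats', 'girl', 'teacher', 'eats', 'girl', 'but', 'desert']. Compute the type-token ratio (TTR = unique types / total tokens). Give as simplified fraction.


Tokens: 10
Unique types: ('but', 'desert', 'eats', 'girl', 'teacher') = 5
TTR = 5/10
Simplify: divide both by 5 -> 1/2
TTR = 1/2

1/2


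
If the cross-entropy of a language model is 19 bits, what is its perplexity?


Perplexity formula: PP = 2^H
H = 19
PP = 2^19
PP = 2^19 = 524288

524288


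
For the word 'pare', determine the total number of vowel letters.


Scanning each character of 'pare':
  Position 1: 'p' -> consonant (running count: 0)
  Position 2: 'a' -> vowel (running count: 1)
  Position 3: 'r' -> consonant (running count: 1)
  Position 4: 'e' -> vowel (running count: 2)
Total vowels: 2

2


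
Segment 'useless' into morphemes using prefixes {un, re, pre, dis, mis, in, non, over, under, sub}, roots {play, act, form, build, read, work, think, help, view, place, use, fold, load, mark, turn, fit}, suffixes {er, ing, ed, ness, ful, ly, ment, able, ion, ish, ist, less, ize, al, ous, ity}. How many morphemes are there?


Segmenting 'useless' against the inventory:
  'use' -> root (morpheme 1)
  'less' -> suffix (morpheme 2)
Total morphemes: 2

2


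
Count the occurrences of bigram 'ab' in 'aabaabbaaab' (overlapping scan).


Scanning 'aabaabbaaab' for bigram 'ab':
  Position 0: 'aa' -> no
  Position 1: 'ab' -> MATCH
  Position 2: 'ba' -> no
  Position 3: 'aa' -> no
  Position 4: 'ab' -> MATCH
  Position 5: 'bb' -> no
  Position 6: 'ba' -> no
  Position 7: 'aa' -> no
  Position 8: 'aa' -> no
  Position 9: 'ab' -> MATCH
Total matches: 3

3


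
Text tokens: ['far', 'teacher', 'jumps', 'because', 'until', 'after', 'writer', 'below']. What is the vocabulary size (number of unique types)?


Listing all tokens and tracking unique types:
  Token 1: 'far' -> NEW (unique so far: 1)
  Token 2: 'teacher' -> NEW (unique so far: 2)
  Token 3: 'jumps' -> NEW (unique so far: 3)
  Token 4: 'because' -> NEW (unique so far: 4)
  Token 5: 'until' -> NEW (unique so far: 5)
  Token 6: 'after' -> NEW (unique so far: 6)
  Token 7: 'writer' -> NEW (unique so far: 7)
  Token 8: 'below' -> NEW (unique so far: 8)
Unique types: ('after', 'because', 'below', 'far', 'jumps', 'teacher', 'until', 'writer')
Vocabulary size: 8

8


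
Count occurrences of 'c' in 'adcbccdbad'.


Scanning 'adcbccdbad' for 'c':
  Position 2: 'c' -> MATCH (count: 1)
  Position 4: 'c' -> MATCH (count: 2)
  Position 5: 'c' -> MATCH (count: 3)
Total occurrences of 'c': 3

3


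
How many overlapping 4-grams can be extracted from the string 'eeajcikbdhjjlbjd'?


String 'eeajcikbdhjjlbjd' has length L = 16.
Number of overlapping n-grams = L - n + 1
Substituting: 16 - 4 + 1 = 13

13


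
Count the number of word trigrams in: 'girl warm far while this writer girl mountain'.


Word trigrams from [8] words:
  Trigram 1: (girl warm far)
  Trigram 2: (warm far while)
  Trigram 3: (far while this)
  Trigram 4: (while this writer)
  Trigram 5: (this writer girl)
  Trigram 6: (writer girl mountain)
Total word trigrams: 8 - 2 = 6

6


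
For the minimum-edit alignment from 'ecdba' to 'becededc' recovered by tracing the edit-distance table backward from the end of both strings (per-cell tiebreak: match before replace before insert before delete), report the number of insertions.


Edit distance = 5. Backtracking from cell (5, 8) with preference match > replace > insert > delete,
then listing the resulting alignment 'ecdba' -> 'becededc' left to right:
  Step 1: insert 'b' [insertion #1]
  Step 2: keep 'e'
  Step 3: keep 'c'
  Step 4: insert 'e' [insertion #2]
  Step 5: keep 'd'
  Step 6: insert 'e' [insertion #3]
  Step 7: replace b->d
  Step 8: replace a->c
Total insertions: 3

3


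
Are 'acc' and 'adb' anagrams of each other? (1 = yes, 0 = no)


Sort characters of 'acc': 'acc'
Sort characters of 'adb': 'abd'
Sorted forms differ -> they are NOT anagrams
Result: 0

0


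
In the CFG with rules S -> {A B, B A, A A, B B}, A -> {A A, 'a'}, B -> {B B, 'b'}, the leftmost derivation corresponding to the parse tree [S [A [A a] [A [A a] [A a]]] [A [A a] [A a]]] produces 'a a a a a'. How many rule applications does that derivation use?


Every bracketed nonterminal node [X ...] in the tree is produced by exactly one rule application.
Reading the tree off as a leftmost derivation:
  Step 1: S  =>  A A   (applied S -> A A)
  Step 2: A A  =>  A A A   (applied A -> A A)
  Step 3: A A A  =>  a A A   (applied A -> a)
  Step 4: a A A  =>  a A A A   (applied A -> A A)
  Step 5: a A A A  =>  a a A A   (applied A -> a)
  Step 6: a a A A  =>  a a a A   (applied A -> a)
  Step 7: a a a A  =>  a a a A A   (applied A -> A A)
  Step 8: a a a A A  =>  a a a a A   (applied A -> a)
  Step 9: a a a a A  =>  a a a a a   (applied A -> a)
Final yield: a a a a a
Total rewrite steps: 9

9


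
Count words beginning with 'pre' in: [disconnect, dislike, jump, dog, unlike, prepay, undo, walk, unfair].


Checking each word for prefix 'pre':
  'disconnect' -> no (count: 0)
  'dislike' -> no (count: 0)
  'jump' -> no (count: 0)
  'dog' -> no (count: 0)
  'unlike' -> no (count: 0)
  'prepay' -> YES, starts with 'pre' (count: 1)
  'undo' -> no (count: 1)
  'walk' -> no (count: 1)
  'unfair' -> no (count: 1)
Total with prefix 'pre': 1

1


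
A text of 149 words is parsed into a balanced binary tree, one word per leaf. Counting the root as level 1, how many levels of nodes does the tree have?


In a balanced binary tree with n leaves the deepest leaf is ceil(log2(n)) edges below the root,
so counting node levels inclusive of root and leaves gives ceil(log2(n)) + 1 levels.
log2(149) = 7.2192
ceil(7.2192) = 8
levels = 8 + 1 = 9

9


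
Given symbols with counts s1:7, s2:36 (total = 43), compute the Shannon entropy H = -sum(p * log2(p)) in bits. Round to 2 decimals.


Computing entropy H = -sum(p_i * log2(p_i)):
  s1: p = 7/43 = 0.1628, -p*log2(p) = 0.4263
  s2: p = 36/43 = 0.8372, -p*log2(p) = 0.2146
H = sum of terms = 0.6409
Rounded to 2 decimals: 0.64

0.64


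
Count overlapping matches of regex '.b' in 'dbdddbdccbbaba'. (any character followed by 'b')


Pattern: .b means any character followed by 'b'.
Scanning 'dbdddbdccbbaba' position-by-position:
  Pos 0: window 'db' -> MATCH
  Pos 1: window 'bd' -> no
  Pos 2: window 'dd' -> no
  Pos 3: window 'dd' -> no
  Pos 4: window 'db' -> MATCH
  Pos 5: window 'bd' -> no
  Pos 6: window 'dc' -> no
  Pos 7: window 'cc' -> no
  Pos 8: window 'cb' -> MATCH
  Pos 9: window 'bb' -> MATCH
  Pos 10: window 'ba' -> no
  Pos 11: window 'ab' -> MATCH
  Pos 12: window 'ba' -> no
  Pos 13: window 'a' -> no
Total matches: 5

5


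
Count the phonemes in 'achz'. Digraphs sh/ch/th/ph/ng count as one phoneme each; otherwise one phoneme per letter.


Parsing 'achz' greedily, digraphs first:
  'a' -> vowel phoneme (phonemes so far: 1)
  'ch' -> digraph (1 consonant phoneme) (phonemes so far: 2)
  'z' -> consonant phoneme (phonemes so far: 3)
Total phonemes: 3

3


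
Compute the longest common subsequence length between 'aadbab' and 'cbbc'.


DP table for LCS of 'aadbab' and 'cbbc':
       c  b  b  c
    0  0  0  0  0
  a 0  0  0  0  0
  a 0  0  0  0  0
  d 0  0  0  0  0
  b 0  0  1  1  1
  a 0  0  1  1  1
  b 0  0  1  2  2
LCS: 'bb'
LCS length = 2

2


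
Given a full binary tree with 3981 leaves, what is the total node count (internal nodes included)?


Leaf nodes (terminals): 3981
Internal nodes = n - 1 = 3981 - 1 = 3980
Total = leaves + internal = 3981 + 3980 = 7961

7961


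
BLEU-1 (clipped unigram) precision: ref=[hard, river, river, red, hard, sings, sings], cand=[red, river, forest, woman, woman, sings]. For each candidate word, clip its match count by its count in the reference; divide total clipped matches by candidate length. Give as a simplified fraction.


Reference word counts: {'hard': 2, 'red': 1, 'river': 2, 'sings': 2}
Checking each candidate word (with clipping):
  'red' -> in reference (ref count 1, used 1/1) -> match (matches: 1)
  'river' -> in reference (ref count 2, used 1/2) -> match (matches: 2)
  'forest' -> not in reference -> no match (matches: 2)
  'woman' -> not in reference -> no match (matches: 2)
  'woman' -> not in reference -> no match (matches: 2)
  'sings' -> in reference (ref count 2, used 1/2) -> match (matches: 3)
Clipped matches: 3, Candidate length: 6
Precision = 3/6 = 1/2

1/2


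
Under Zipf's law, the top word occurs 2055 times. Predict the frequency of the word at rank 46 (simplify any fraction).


Zipf's law: freq(rank) = f1 / rank
f1 = 2055, rank = 46
freq = 2055 / 46
GCD(2055, 46) = 1
Simplified: 2055/46

2055/46


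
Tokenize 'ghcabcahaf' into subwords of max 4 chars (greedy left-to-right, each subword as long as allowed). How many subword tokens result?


'ghcabcahaf' has 10 characters.
Chunking with max size 4:
  Chunk 1: 'ghca' (positions 0-3)
  Chunk 2: 'bcah' (positions 4-7)
  Chunk 3: 'af' (positions 8-9)
Total chunks: ceil(10 / 4) = 3

3


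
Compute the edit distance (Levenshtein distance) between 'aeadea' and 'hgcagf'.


Building DP table for s1='aeadea' (len 6) and s2='hgcagf' (len 6):
       h  g  c  a  g  f
    0  1  2  3  4  5  6
  a 1  1  2  3  3  4  5
  e 2  2  2  3  4  4  5
  a 3  3  3  3  3  4  5
  d 4  4  4  4  4  4  5
  e 5  5  5  5  5  5  5
  a 6  6  6  6  5  6  6
Edit distance = dp[6][6] = 6

6


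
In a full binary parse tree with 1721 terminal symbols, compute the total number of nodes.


Leaf nodes (terminals): 1721
Internal nodes = n - 1 = 1721 - 1 = 1720
Total = leaves + internal = 1721 + 1720 = 3441

3441


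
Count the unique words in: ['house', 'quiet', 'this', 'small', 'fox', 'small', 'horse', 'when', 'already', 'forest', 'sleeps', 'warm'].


Listing all tokens and tracking unique types:
  Token 1: 'house' -> NEW (unique so far: 1)
  Token 2: 'quiet' -> NEW (unique so far: 2)
  Token 3: 'this' -> NEW (unique so far: 3)
  Token 4: 'small' -> NEW (unique so far: 4)
  Token 5: 'fox' -> NEW (unique so far: 5)
  Token 6: 'small' -> duplicate (unique so far: 5)
  Token 7: 'horse' -> NEW (unique so far: 6)
  Token 8: 'when' -> NEW (unique so far: 7)
  Token 9: 'already' -> NEW (unique so far: 8)
  Token 10: 'forest' -> NEW (unique so far: 9)
  Token 11: 'sleeps' -> NEW (unique so far: 10)
  Token 12: 'warm' -> NEW (unique so far: 11)
Unique types: ('already', 'forest', 'fox', 'horse', 'house', 'quiet', 'sleeps', 'small', 'this', 'warm', 'when')
Vocabulary size: 11

11


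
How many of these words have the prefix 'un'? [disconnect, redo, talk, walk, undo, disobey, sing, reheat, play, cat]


Checking each word for prefix 'un':
  'disconnect' -> no (count: 0)
  'redo' -> no (count: 0)
  'talk' -> no (count: 0)
  'walk' -> no (count: 0)
  'undo' -> YES, starts with 'un' (count: 1)
  'disobey' -> no (count: 1)
  'sing' -> no (count: 1)
  'reheat' -> no (count: 1)
  'play' -> no (count: 1)
  'cat' -> no (count: 1)
Total with prefix 'un': 1

1


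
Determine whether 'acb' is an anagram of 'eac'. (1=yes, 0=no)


Sort characters of 'acb': 'abc'
Sort characters of 'eac': 'ace'
Sorted forms differ -> they are NOT anagrams
Result: 0

0


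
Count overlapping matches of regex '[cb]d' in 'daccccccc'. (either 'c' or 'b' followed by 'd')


Pattern: [cb]d means either 'c' or 'b' followed by 'd'.
Scanning 'daccccccc' position-by-position:
  Pos 0: window 'da' -> no
  Pos 1: window 'ac' -> no
  Pos 2: window 'cc' -> no
  Pos 3: window 'cc' -> no
  Pos 4: window 'cc' -> no
  Pos 5: window 'cc' -> no
  Pos 6: window 'cc' -> no
  Pos 7: window 'cc' -> no
  Pos 8: window 'c' -> no
Total matches: 0

0


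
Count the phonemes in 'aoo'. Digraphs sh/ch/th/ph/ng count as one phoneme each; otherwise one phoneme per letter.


Parsing 'aoo' greedily, digraphs first:
  'a' -> vowel phoneme (phonemes so far: 1)
  'o' -> vowel phoneme (phonemes so far: 2)
  'o' -> vowel phoneme (phonemes so far: 3)
Total phonemes: 3

3


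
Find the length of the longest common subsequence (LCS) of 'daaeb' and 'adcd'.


DP table for LCS of 'daaeb' and 'adcd':
       a  d  c  d
    0  0  0  0  0
  d 0  0  1  1  1
  a 0  1  1  1  1
  a 0  1  1  1  1
  e 0  1  1  1  1
  b 0  1  1  1  1
LCS: 'd'
LCS length = 1

1


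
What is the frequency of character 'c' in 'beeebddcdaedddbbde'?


Scanning 'beeebddcdaedddbbde' for 'c':
  Position 7: 'c' -> MATCH (count: 1)
Total occurrences of 'c': 1

1


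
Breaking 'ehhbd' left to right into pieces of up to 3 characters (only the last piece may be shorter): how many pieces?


'ehhbd' has 5 characters.
Chunking with max size 3:
  Chunk 1: 'ehh' (positions 0-2)
  Chunk 2: 'bd' (positions 3-4)
Total chunks: ceil(5 / 3) = 2

2


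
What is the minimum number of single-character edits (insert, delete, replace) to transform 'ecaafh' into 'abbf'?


Building DP table for s1='ecaafh' (len 6) and s2='abbf' (len 4):
       a  b  b  f
    0  1  2  3  4
  e 1  1  2  3  4
  c 2  2  2  3  4
  a 3  2  3  3  4
  a 4  3  3  4  4
  f 5  4  4  4  4
  h 6  5  5  5  5
Edit distance = dp[6][4] = 5

5


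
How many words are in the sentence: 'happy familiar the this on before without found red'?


Counting words by splitting on spaces:
  Word 1: 'happy'
  Word 2: 'familiar'
  Word 3: 'the'
  Word 4: 'this'
  Word 5: 'on'
  Word 6: 'before'
  Word 7: 'without'
  Word 8: 'found'
  Word 9: 'red'
Total words: 9

9


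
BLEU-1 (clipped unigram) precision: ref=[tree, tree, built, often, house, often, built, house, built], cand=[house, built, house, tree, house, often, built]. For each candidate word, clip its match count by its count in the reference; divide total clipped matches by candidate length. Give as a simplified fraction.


Reference word counts: {'built': 3, 'house': 2, 'often': 2, 'tree': 2}
Checking each candidate word (with clipping):
  'house' -> in reference (ref count 2, used 1/2) -> match (matches: 1)
  'built' -> in reference (ref count 3, used 1/3) -> match (matches: 2)
  'house' -> in reference (ref count 2, used 2/2) -> match (matches: 3)
  'tree' -> in reference (ref count 2, used 1/2) -> match (matches: 4)
  'house' -> ref count 2 already used up (2/2) -> clipped, no match (matches: 4)
  'often' -> in reference (ref count 2, used 1/2) -> match (matches: 5)
  'built' -> in reference (ref count 3, used 2/3) -> match (matches: 6)
Clipped matches: 6, Candidate length: 7
Precision = 6/7

6/7


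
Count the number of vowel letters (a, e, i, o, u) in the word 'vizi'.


Scanning each character of 'vizi':
  Position 1: 'v' -> consonant (running count: 0)
  Position 2: 'i' -> vowel (running count: 1)
  Position 3: 'z' -> consonant (running count: 1)
  Position 4: 'i' -> vowel (running count: 2)
Total vowels: 2

2


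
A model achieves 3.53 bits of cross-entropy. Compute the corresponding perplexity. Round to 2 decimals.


Perplexity formula: PP = 2^H
H = 3.53
PP = 2^3.53
Decompose: 2^3.53 = 2^3 * 2^0.53
2^3 = 8, 2^0.53 ~ 1.4439292
PP ~ 8 * 1.4439292 = 11.5514336
Rounded to 2 decimals: 11.55

11.55


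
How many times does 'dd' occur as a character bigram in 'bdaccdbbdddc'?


Scanning 'bdaccdbbdddc' for bigram 'dd':
  Position 0: 'bd' -> no
  Position 1: 'da' -> no
  Position 2: 'ac' -> no
  Position 3: 'cc' -> no
  Position 4: 'cd' -> no
  Position 5: 'db' -> no
  Position 6: 'bb' -> no
  Position 7: 'bd' -> no
  Position 8: 'dd' -> MATCH
  Position 9: 'dd' -> MATCH
  Position 10: 'dc' -> no
Total matches: 2

2


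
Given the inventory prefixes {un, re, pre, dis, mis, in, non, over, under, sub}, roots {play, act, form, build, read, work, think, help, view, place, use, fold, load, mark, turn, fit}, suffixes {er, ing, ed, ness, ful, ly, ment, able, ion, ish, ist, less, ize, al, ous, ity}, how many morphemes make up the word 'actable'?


Segmenting 'actable' against the inventory:
  'act' -> root (morpheme 1)
  'able' -> suffix (morpheme 2)
Total morphemes: 2

2


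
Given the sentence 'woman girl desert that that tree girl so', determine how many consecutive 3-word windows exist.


Word trigrams from [8] words:
  Trigram 1: (woman girl desert)
  Trigram 2: (girl desert that)
  Trigram 3: (desert that that)
  Trigram 4: (that that tree)
  Trigram 5: (that tree girl)
  Trigram 6: (tree girl so)
Total word trigrams: 8 - 2 = 6

6


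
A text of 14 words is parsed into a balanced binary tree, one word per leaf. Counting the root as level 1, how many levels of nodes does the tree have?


In a balanced binary tree with n leaves the deepest leaf is ceil(log2(n)) edges below the root,
so counting node levels inclusive of root and leaves gives ceil(log2(n)) + 1 levels.
log2(14) = 3.8074
ceil(3.8074) = 4
levels = 4 + 1 = 5

5


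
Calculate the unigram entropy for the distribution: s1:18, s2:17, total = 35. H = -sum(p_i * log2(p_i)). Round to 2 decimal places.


Computing entropy H = -sum(p_i * log2(p_i)):
  s1: p = 18/35 = 0.5143, -p*log2(p) = 0.4934
  s2: p = 17/35 = 0.4857, -p*log2(p) = 0.5060
H = sum of terms = 0.9994
Rounded to 2 decimals: 1.00

1.00


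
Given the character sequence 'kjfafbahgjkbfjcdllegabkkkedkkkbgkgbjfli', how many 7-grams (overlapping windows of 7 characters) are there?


String 'kjfafbahgjkbfjcdllegabkkkedkkkbgkgbjfli' has length L = 39.
Number of overlapping n-grams = L - n + 1
Substituting: 39 - 7 + 1 = 33

33


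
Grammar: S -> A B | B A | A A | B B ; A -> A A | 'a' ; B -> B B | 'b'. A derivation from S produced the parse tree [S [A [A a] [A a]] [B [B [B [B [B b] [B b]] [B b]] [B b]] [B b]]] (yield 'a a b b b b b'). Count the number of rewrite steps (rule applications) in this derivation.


Every bracketed nonterminal node [X ...] in the tree is produced by exactly one rule application.
Reading the tree off as a leftmost derivation:
  Step 1: S  =>  A B   (applied S -> A B)
  Step 2: A B  =>  A A B   (applied A -> A A)
  Step 3: A A B  =>  a A B   (applied A -> a)
  Step 4: a A B  =>  a a B   (applied A -> a)
  Step 5: a a B  =>  a a B B   (applied B -> B B)
  Step 6: a a B B  =>  a a B B B   (applied B -> B B)
  Step 7: a a B B B  =>  a a B B B B   (applied B -> B B)
  Step 8: a a B B B B  =>  a a B B B B B   (applied B -> B B)
  Step 9: a a B B B B B  =>  a a b B B B B   (applied B -> b)
  Step 10: a a b B B B B  =>  a a b b B B B   (applied B -> b)
  Step 11: a a b b B B B  =>  a a b b b B B   (applied B -> b)
  Step 12: a a b b b B B  =>  a a b b b b B   (applied B -> b)
  Step 13: a a b b b b B  =>  a a b b b b b   (applied B -> b)
Final yield: a a b b b b b
Total rewrite steps: 13

13


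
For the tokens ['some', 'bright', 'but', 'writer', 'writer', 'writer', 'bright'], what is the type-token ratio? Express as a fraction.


Tokens: 7
Unique types: ('bright', 'but', 'some', 'writer') = 4
TTR = 4/7
Already in lowest terms.

4/7


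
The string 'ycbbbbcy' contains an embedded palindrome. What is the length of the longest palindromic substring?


Scanning 'ycbbbbcy' for palindromic substrings.
Substring at positions 0-7: 'ycbbbbcy'.
Check: reverse('ycbbbbcy') = 'ycbbbbcy' -> palindrome confirmed.
No longer palindromic substring exists; longest length = 8

8


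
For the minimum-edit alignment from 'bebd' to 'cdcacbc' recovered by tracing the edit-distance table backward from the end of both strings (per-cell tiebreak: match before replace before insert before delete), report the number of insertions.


Edit distance = 6. Backtracking from cell (4, 7) with preference match > replace > insert > delete,
then listing the resulting alignment 'bebd' -> 'cdcacbc' left to right:
  Step 1: insert 'c' [insertion #1]
  Step 2: insert 'd' [insertion #2]
  Step 3: insert 'c' [insertion #3]
  Step 4: replace b->a
  Step 5: replace e->c
  Step 6: keep 'b'
  Step 7: replace d->c
Total insertions: 3

3


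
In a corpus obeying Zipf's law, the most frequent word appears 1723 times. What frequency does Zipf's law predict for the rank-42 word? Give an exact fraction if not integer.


Zipf's law: freq(rank) = f1 / rank
f1 = 1723, rank = 42
freq = 1723 / 42
GCD(1723, 42) = 1
Simplified: 1723/42

1723/42


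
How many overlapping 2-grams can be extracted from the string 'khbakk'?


String 'khbakk' has length L = 6.
Number of overlapping n-grams = L - n + 1
Substituting: 6 - 2 + 1 = 5

5


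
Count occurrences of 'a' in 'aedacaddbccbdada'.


Scanning 'aedacaddbccbdada' for 'a':
  Position 0: 'a' -> MATCH (count: 1)
  Position 3: 'a' -> MATCH (count: 2)
  Position 5: 'a' -> MATCH (count: 3)
  Position 13: 'a' -> MATCH (count: 4)
  Position 15: 'a' -> MATCH (count: 5)
Total occurrences of 'a': 5

5


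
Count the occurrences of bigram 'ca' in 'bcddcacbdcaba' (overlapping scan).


Scanning 'bcddcacbdcaba' for bigram 'ca':
  Position 0: 'bc' -> no
  Position 1: 'cd' -> no
  Position 2: 'dd' -> no
  Position 3: 'dc' -> no
  Position 4: 'ca' -> MATCH
  Position 5: 'ac' -> no
  Position 6: 'cb' -> no
  Position 7: 'bd' -> no
  Position 8: 'dc' -> no
  Position 9: 'ca' -> MATCH
  Position 10: 'ab' -> no
  Position 11: 'ba' -> no
Total matches: 2

2


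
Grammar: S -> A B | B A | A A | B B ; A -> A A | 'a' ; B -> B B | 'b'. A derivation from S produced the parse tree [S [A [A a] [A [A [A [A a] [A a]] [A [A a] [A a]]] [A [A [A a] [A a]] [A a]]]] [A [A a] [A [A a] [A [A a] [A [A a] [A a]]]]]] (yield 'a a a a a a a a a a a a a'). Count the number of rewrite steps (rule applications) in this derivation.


Every bracketed nonterminal node [X ...] in the tree is produced by exactly one rule application.
Reading the tree off as a leftmost derivation:
  Step 1: S  =>  A A   (applied S -> A A)
  Step 2: A A  =>  A A A   (applied A -> A A)
  Step 3: A A A  =>  a A A   (applied A -> a)
  Step 4: a A A  =>  a A A A   (applied A -> A A)
  Step 5: a A A A  =>  a A A A A   (applied A -> A A)
  Step 6: a A A A A  =>  a A A A A A   (applied A -> A A)
  Step 7: a A A A A A  =>  a a A A A A   (applied A -> a)
  Step 8: a a A A A A  =>  a a a A A A   (applied A -> a)
  Step 9: a a a A A A  =>  a a a A A A A   (applied A -> A A)
  Step 10: a a a A A A A  =>  a a a a A A A   (applied A -> a)
  Step 11: a a a a A A A  =>  a a a a a A A   (applied A -> a)
  Step 12: a a a a a A A  =>  a a a a a A A A   (applied A -> A A)
  Step 13: a a a a a A A A  =>  a a a a a A A A A   (applied A -> A A)
  Step 14: a a a a a A A A A  =>  a a a a a a A A A   (applied A -> a)
  Step 15: a a a a a a A A A  =>  a a a a a a a A A   (applied A -> a)
  Step 16: a a a a a a a A A  =>  a a a a a a a a A   (applied A -> a)
  Step 17: a a a a a a a a A  =>  a a a a a a a a A A   (applied A -> A A)
  Step 18: a a a a a a a a A A  =>  a a a a a a a a a A   (applied A -> a)
  Step 19: a a a a a a a a a A  =>  a a a a a a a a a A A   (applied A -> A A)
  Step 20: a a a a a a a a a A A  =>  a a a a a a a a a a A   (applied A -> a)
  Step 21: a a a a a a a a a a A  =>  a a a a a a a a a a A A   (applied A -> A A)
  Step 22: a a a a a a a a a a A A  =>  a a a a a a a a a a a A   (applied A -> a)
  Step 23: a a a a a a a a a a a A  =>  a a a a a a a a a a a A A   (applied A -> A A)
  Step 24: a a a a a a a a a a a A A  =>  a a a a a a a a a a a a A   (applied A -> a)
  Step 25: a a a a a a a a a a a a A  =>  a a a a a a a a a a a a a   (applied A -> a)
Final yield: a a a a a a a a a a a a a
Total rewrite steps: 25

25


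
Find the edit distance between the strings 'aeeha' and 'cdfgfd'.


Building DP table for s1='aeeha' (len 5) and s2='cdfgfd' (len 6):
       c  d  f  g  f  d
    0  1  2  3  4  5  6
  a 1  1  2  3  4  5  6
  e 2  2  2  3  4  5  6
  e 3  3  3  3  4  5  6
  h 4  4  4  4  4  5  6
  a 5  5  5  5  5  5  6
Edit distance = dp[5][6] = 6

6


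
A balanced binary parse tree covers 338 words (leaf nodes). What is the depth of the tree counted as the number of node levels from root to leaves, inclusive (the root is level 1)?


In a balanced binary tree with n leaves the deepest leaf is ceil(log2(n)) edges below the root,
so counting node levels inclusive of root and leaves gives ceil(log2(n)) + 1 levels.
log2(338) = 8.4009
ceil(8.4009) = 9
levels = 9 + 1 = 10

10


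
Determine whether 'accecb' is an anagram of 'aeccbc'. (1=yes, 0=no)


Sort characters of 'accecb': 'abccce'
Sort characters of 'aeccbc': 'abccce'
Sorted forms match -> they ARE anagrams
Result: 1

1


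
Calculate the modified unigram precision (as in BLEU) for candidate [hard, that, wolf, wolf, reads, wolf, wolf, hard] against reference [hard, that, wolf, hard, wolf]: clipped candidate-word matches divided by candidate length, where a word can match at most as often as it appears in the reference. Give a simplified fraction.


Reference word counts: {'hard': 2, 'that': 1, 'wolf': 2}
Checking each candidate word (with clipping):
  'hard' -> in reference (ref count 2, used 1/2) -> match (matches: 1)
  'that' -> in reference (ref count 1, used 1/1) -> match (matches: 2)
  'wolf' -> in reference (ref count 2, used 1/2) -> match (matches: 3)
  'wolf' -> in reference (ref count 2, used 2/2) -> match (matches: 4)
  'reads' -> not in reference -> no match (matches: 4)
  'wolf' -> ref count 2 already used up (2/2) -> clipped, no match (matches: 4)
  'wolf' -> ref count 2 already used up (2/2) -> clipped, no match (matches: 4)
  'hard' -> in reference (ref count 2, used 2/2) -> match (matches: 5)
Clipped matches: 5, Candidate length: 8
Precision = 5/8

5/8


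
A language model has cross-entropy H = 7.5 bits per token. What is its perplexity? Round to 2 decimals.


Perplexity formula: PP = 2^H
H = 7.5
PP = 2^7.5
Decompose: 2^7.5 = 2^7 * 2^0.5 = 2^7 * sqrt(2)
2^7 = 128, sqrt(2) ~ 1.4142136
PP ~ 128 * 1.4142136 = 181.0193408
Rounded to 2 decimals: 181.02

181.02


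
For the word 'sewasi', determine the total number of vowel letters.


Scanning each character of 'sewasi':
  Position 1: 's' -> consonant (running count: 0)
  Position 2: 'e' -> vowel (running count: 1)
  Position 3: 'w' -> consonant (running count: 1)
  Position 4: 'a' -> vowel (running count: 2)
  Position 5: 's' -> consonant (running count: 2)
  Position 6: 'i' -> vowel (running count: 3)
Total vowels: 3

3


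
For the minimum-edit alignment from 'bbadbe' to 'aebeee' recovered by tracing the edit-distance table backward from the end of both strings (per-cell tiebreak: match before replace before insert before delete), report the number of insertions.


Edit distance = 5. Backtracking from cell (6, 6) with preference match > replace > insert > delete,
then listing the resulting alignment 'bbadbe' -> 'aebeee' left to right:
  Step 1: replace b->a
  Step 2: replace b->e
  Step 3: replace a->b
  Step 4: replace d->e
  Step 5: replace b->e
  Step 6: keep 'e'
Total insertions: 0

0


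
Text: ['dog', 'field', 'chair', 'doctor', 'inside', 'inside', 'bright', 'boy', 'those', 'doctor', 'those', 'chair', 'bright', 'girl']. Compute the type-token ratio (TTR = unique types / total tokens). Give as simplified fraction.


Tokens: 14
Unique types: ('boy', 'bright', 'chair', 'doctor', 'dog', 'field', 'girl', 'inside', 'those') = 9
TTR = 9/14
Already in lowest terms.

9/14


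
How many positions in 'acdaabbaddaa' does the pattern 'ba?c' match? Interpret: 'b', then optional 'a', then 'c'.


Pattern: ba?c means 'b', then optional 'a', then 'c'.
Scanning 'acdaabbaddaa' position-by-position:
  Pos 0: window 'acd' -> no
  Pos 1: window 'cda' -> no
  Pos 2: window 'daa' -> no
  Pos 3: window 'aab' -> no
  Pos 4: window 'abb' -> no
  Pos 5: window 'bba' -> no
  Pos 6: window 'bad' -> no
  Pos 7: window 'add' -> no
  Pos 8: window 'dda' -> no
  Pos 9: window 'daa' -> no
  Pos 10: window 'aa' -> no
  Pos 11: window 'a' -> no
Total matches: 0

0
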